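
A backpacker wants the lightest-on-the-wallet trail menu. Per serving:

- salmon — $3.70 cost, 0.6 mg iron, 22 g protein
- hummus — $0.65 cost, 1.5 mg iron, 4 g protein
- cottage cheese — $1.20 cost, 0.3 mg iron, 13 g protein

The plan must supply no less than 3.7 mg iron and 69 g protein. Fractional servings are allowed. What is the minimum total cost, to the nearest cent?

$6.79

This is a tiny linear program; its minimum lies at a vertex of the feasible set. List the vertices and price them.
salmon only: max(3.7/0.6, 69/22) = 6.167 servings → $22.82.
hummus only: max(3.7/1.5, 69/4) = 17.25 servings → $11.21.
cottage cheese only: max(3.7/0.3, 69/13) = 12.33 servings → $14.80.
salmon + hummus with both tight: 2.899 servings and 1.307 servings → $11.57.
salmon + cottage cheese: the both-tight solution has a negative serving — not a feasible corner.
hummus + cottage cheese with both tight: 1.497 servings and 4.847 servings → $6.79.
Cheapest feasible corner: $6.79.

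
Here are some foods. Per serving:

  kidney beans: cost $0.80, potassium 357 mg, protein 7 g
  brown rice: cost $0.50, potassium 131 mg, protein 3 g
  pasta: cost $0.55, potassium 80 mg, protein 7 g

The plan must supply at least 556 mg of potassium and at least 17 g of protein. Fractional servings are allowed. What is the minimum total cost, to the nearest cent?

$1.66

With two linear requirements the optimum uses one or two foods; enumerate the corners.
kidney beans only: max(556/357, 17/7) = 2.429 servings → $1.94.
brown rice only: max(556/131, 17/3) = 5.667 servings → $2.83.
pasta only: max(556/80, 17/7) = 6.95 servings → $3.82.
kidney beans + brown rice: intersection lies outside the first quadrant.
kidney beans + pasta with both tight: 1.306 servings and 1.123 servings → $1.66.
brown rice + pasta with both tight: 3.74 servings and 0.8257 servings → $2.32.
Cheapest feasible corner: $1.66.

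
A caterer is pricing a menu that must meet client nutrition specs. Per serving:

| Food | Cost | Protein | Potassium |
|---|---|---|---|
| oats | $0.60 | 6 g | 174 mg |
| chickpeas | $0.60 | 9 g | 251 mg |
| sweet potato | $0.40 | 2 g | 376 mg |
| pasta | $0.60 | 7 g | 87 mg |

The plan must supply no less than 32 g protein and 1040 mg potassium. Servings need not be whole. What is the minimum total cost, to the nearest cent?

oats only: max(32/6, 1040/174) = 5.977 servings → $3.59.
chickpeas only: max(32/9, 1040/251) = 4.143 servings → $2.49.
sweet potato only: max(32/2, 1040/376) = 16 servings → $6.40.
pasta only: max(32/7, 1040/87) = 11.95 servings → $7.17.
oats + chickpeas with both targets exact would need a negative amount; discard.
oats + sweet potato with both tight: 5.216 servings and 0.3522 servings → $3.27.
oats + pasta: intersection lies outside the first quadrant.
chickpeas + sweet potato with both tight: 3.453 servings and 0.4608 servings → $2.26.
chickpeas + pasta: the both-tight solution has a negative serving — not a feasible corner.
sweet potato + pasta with both tight: 1.829 servings and 4.049 servings → $3.16.
The minimum over all feasible corners is $2.26.

$2.26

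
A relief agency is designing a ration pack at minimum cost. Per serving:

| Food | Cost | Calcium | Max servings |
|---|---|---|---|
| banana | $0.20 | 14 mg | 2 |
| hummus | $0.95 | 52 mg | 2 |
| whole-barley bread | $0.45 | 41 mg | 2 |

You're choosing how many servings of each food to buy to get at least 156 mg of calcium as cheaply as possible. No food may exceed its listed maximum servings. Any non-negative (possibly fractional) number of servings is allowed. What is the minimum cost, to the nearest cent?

$2.14

Cost per mg of calcium: whole-barley bread $0.0110, banana $0.0143, hummus $0.0183.
Take 2 servings of whole-barley bread: +82.0 mg calcium for $0.90 (total $0.90, still need 74.0 mg).
Take 2 servings of banana: +28.0 mg calcium for $0.40 (total $1.30, still need 46.0 mg).
Take 0.8846 servings of hummus: +46.0 mg calcium for $0.84 (total $2.14, still need 0.0 mg).
Greedy by cheapest-per-mg is optimal for a single linear constraint, so the minimum cost is $2.14.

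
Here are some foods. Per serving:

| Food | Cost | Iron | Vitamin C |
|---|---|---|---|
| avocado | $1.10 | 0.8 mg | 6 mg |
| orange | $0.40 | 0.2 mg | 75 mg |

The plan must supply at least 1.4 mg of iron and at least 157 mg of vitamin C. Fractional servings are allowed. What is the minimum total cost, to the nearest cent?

An LP optimum is at a vertex; with two nutrient constraints at most two foods are used. Check each candidate.
avocado only: max(1.4/0.8, 157/6) = 26.17 servings → $28.78.
orange only: max(1.4/0.2, 157/75) = 7 servings → $2.80.
avocado + orange with both tight: 1.252 servings and 1.993 servings → $2.17.
Cheapest feasible corner: $2.17.

$2.17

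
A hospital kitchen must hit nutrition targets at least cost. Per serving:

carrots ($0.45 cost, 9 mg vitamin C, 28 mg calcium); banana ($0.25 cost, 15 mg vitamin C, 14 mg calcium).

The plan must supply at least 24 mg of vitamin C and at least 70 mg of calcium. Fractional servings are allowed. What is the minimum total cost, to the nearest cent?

Check every corner: each single food scaled to meet both minima, and each pair solved so both constraints bind.
carrots only: max(24/9, 70/28) = 2.667 servings → $1.20.
banana only: max(24/15, 70/14) = 5 servings → $1.25.
carrots + banana with both tight: 2.429 servings and 0.1429 servings → $1.13.
So the least-cost plan costs $1.13.

$1.13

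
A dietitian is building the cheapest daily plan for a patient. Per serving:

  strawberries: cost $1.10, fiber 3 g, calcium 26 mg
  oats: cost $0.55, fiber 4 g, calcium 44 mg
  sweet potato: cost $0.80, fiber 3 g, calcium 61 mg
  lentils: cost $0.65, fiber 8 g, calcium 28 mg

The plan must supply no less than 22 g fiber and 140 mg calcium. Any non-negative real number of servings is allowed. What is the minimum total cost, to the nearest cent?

$2.26

Check every corner: each single food scaled to meet both minima, and each pair solved so both constraints bind.
strawberries only: max(22/3, 140/26) = 7.333 servings → $8.07.
oats only: max(22/4, 140/44) = 5.5 servings → $3.02.
sweet potato only: max(22/3, 140/61) = 7.333 servings → $5.87.
lentils only: max(22/8, 140/28) = 5 servings → $3.25.
strawberries + oats: the both-tight solution has a negative serving — not a feasible corner.
strawberries + sweet potato: the both-tight solution has a negative serving — not a feasible corner.
strawberries + lentils with both tight: 4.065 servings and 1.226 servings → $5.27.
oats + sweet potato with both targets exact would need a negative amount; discard.
oats + lentils with both tight: 2.1 servings and 1.7 servings → $2.26.
sweet potato + lentils with both tight: 1.248 servings and 2.282 servings → $2.48.
Cheapest feasible corner: $2.26.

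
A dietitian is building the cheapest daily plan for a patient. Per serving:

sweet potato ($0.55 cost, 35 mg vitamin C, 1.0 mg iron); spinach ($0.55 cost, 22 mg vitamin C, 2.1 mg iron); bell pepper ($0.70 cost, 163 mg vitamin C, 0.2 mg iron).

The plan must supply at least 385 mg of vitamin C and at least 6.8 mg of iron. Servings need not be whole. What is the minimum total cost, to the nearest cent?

$3.04

A basic optimal solution has at most two foods positive. Try each food alone and each pair with both targets met exactly.
sweet potato only: max(385/35, 6.8/1.0) = 11 servings → $6.05.
spinach only: max(385/22, 6.8/2.1) = 17.5 servings → $9.62.
bell pepper only: max(385/163, 6.8/0.2) = 34 servings → $23.80.
sweet potato + spinach: the both-tight solution has a negative serving — not a feasible corner.
sweet potato + bell pepper with both tight: 6.612 servings and 0.9423 servings → $4.30.
spinach + bell pepper with both tight: 3.052 servings and 1.95 servings → $3.04.
So the least-cost plan costs $3.04.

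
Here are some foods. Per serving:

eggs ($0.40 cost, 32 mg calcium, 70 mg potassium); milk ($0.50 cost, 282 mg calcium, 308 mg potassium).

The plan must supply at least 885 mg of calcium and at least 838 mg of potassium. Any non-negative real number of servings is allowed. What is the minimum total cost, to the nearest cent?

$1.57

For a min-cost LP with two ≥-constraints, a basic feasible solution has at most two positive variables.
eggs only: max(885/32, 838/70) = 27.66 servings → $11.06.
milk only: max(885/282, 838/308) = 3.138 servings → $1.57.
eggs + milk: intersection lies outside the first quadrant.
So the least-cost plan costs $1.57.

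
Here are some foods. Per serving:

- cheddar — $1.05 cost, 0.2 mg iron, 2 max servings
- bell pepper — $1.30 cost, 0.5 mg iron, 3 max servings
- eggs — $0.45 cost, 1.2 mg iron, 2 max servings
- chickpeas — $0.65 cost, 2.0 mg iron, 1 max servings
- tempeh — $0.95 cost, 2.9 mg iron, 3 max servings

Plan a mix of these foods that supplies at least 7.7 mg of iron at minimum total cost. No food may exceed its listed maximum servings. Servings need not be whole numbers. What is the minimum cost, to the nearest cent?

$2.52

Cost per mg of iron: chickpeas $0.3250, tempeh $0.3276, eggs $0.3750, bell pepper $2.6000, cheddar $5.2500.
Take 1 serving of chickpeas: +2.0 mg iron for $0.65 (total $0.65, still need 5.7 mg).
Take 1.966 servings of tempeh: +5.7 mg iron for $1.87 (total $2.52, still need 0.0 mg).
Filling from the cheapest source first is optimal under one linear minimum: $2.52.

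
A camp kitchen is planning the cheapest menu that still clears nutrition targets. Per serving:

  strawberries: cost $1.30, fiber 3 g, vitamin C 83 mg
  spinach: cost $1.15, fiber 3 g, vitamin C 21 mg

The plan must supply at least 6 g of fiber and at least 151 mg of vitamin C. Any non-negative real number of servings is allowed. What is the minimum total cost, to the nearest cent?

$2.56

The cheapest plan sits at a corner of the feasible region — with two constraints it uses at most two foods.
strawberries only: max(6/3, 151/83) = 2 servings → $2.60.
spinach only: max(6/3, 151/21) = 7.19 servings → $8.27.
strawberries + spinach with both tight: 1.758 servings and 0.2419 servings → $2.56.
Cheapest feasible corner: $2.56.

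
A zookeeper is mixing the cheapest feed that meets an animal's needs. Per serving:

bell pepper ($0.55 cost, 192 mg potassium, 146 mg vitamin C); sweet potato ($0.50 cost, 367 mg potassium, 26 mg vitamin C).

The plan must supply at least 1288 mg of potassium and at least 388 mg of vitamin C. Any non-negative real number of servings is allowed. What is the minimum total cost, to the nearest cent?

$2.40

With two linear requirements the optimum uses one or two foods; enumerate the corners.
bell pepper only: max(1288/192, 388/146) = 6.708 servings → $3.69.
sweet potato only: max(1288/367, 388/26) = 14.92 servings → $7.46.
bell pepper + sweet potato with both tight: 2.241 servings and 2.337 servings → $2.40.
The minimum over all feasible corners is $2.40.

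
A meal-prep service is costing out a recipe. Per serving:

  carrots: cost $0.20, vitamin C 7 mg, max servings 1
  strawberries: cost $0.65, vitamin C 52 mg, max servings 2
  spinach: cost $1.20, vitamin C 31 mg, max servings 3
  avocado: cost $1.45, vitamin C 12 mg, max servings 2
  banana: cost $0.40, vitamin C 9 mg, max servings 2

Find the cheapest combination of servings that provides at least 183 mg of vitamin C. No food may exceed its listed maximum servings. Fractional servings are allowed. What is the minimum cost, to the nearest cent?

Cost per mg of vitamin C: strawberries $0.0125, carrots $0.0286, spinach $0.0387, banana $0.0444, avocado $0.1208.
Take 2 servings of strawberries: +104.0 mg vitamin C for $1.30 (total $1.30, still need 79.0 mg).
Take 1 serving of carrots: +7.0 mg vitamin C for $0.20 (total $1.50, still need 72.0 mg).
Take 2.323 servings of spinach: +72.0 mg vitamin C for $2.79 (total $4.29, still need 0.0 mg).
Greedy by cheapest-per-mg is optimal for a single linear constraint, so the minimum cost is $4.29.

$4.29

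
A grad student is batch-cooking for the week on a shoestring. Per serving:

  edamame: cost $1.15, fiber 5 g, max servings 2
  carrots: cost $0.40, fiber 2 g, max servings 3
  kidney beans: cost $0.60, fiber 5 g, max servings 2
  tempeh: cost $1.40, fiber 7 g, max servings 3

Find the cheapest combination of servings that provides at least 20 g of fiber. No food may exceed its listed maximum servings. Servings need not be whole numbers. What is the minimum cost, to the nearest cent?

$3.20

Cost per g of fiber: kidney beans $0.1200, carrots $0.2000, tempeh $0.2000, edamame $0.2300.
Take 2 servings of kidney beans: +10.0 g fiber for $1.20 (total $1.20, still need 10.0 g).
Take 3 servings of carrots: +6.0 g fiber for $1.20 (total $2.40, still need 4.0 g).
Take 0.5714 servings of tempeh: +4.0 g fiber for $0.80 (total $3.20, still need 0.0 g).
Filling from the cheapest source first is optimal under one linear minimum: $3.20.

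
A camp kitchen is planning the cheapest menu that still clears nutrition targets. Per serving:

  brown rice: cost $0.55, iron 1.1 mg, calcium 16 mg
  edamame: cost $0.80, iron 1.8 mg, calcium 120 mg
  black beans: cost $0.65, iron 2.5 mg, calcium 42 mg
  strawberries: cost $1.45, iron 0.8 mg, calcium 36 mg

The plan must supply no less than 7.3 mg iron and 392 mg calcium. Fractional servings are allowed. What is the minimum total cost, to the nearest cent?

$2.89

For a min-cost LP with two ≥-constraints, a basic feasible solution has at most two positive variables.
brown rice only: max(7.3/1.1, 392/16) = 24.5 servings → $13.47.
edamame only: max(7.3/1.8, 392/120) = 4.056 servings → $3.24.
black beans only: max(7.3/2.5, 392/42) = 9.333 servings → $6.07.
strawberries only: max(7.3/0.8, 392/36) = 10.89 servings → $15.79.
brown rice + edamame with both tight: 1.651 servings and 3.047 servings → $3.35.
brown rice + black beans: intersection lies outside the first quadrant.
brown rice + strawberries: the both-tight solution has a negative serving — not a feasible corner.
edamame + black beans with both tight: 3.001 servings and 0.7594 servings → $2.89.
edamame + strawberries with both tight: 1.628 servings and 5.462 servings → $9.22.
black beans + strawberries: intersection lies outside the first quadrant.
The minimum over all feasible corners is $2.89.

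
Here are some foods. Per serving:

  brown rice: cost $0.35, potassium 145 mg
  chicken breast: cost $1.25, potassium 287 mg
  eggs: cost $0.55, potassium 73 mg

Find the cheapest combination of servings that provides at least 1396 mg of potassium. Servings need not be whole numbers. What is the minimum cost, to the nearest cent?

$3.37

Cost per mg of potassium: brown rice $0.0024, chicken breast $0.0044, eggs $0.0075.
With no serving limits, use only brown rice: 1396 mg / 145 mg = 9.628 servings × $0.35 = $3.37.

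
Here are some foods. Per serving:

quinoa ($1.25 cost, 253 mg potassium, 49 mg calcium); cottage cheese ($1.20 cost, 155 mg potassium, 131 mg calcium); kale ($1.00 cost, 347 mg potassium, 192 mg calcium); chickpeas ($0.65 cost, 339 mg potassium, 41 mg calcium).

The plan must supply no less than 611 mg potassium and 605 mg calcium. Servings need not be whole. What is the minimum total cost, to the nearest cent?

$3.15

The cheapest plan sits at a corner of the feasible region — with two constraints it uses at most two foods.
quinoa only: max(611/253, 605/49) = 12.35 servings → $15.43.
cottage cheese only: max(611/155, 605/131) = 4.618 servings → $5.54.
kale only: max(611/347, 605/192) = 3.151 servings → $3.15.
chickpeas only: max(611/339, 605/41) = 14.76 servings → $9.59.
quinoa + cottage cheese with both targets exact would need a negative amount; discard.
quinoa + kale: intersection lies outside the first quadrant.
quinoa + chickpeas: the both-tight solution has a negative serving — not a feasible corner.
cottage cheese + kale with both targets exact would need a negative amount; discard.
cottage cheese + chickpeas: the both-tight solution has a negative serving — not a feasible corner.
kale + chickpeas: the both-tight solution has a negative serving — not a feasible corner.
Cheapest feasible corner: $3.15.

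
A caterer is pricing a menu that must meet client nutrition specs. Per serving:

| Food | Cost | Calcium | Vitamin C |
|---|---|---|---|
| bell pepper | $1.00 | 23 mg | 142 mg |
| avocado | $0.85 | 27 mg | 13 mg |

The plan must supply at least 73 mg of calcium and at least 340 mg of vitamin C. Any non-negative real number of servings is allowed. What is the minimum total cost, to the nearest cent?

Compare the cost at each extreme point of the feasible region.
bell pepper only: max(73/23, 340/142) = 3.174 servings → $3.17.
avocado only: max(73/27, 340/13) = 26.15 servings → $22.23.
bell pepper + avocado with both tight: 2.328 servings and 0.7202 servings → $2.94.
Cheapest feasible corner: $2.94.

$2.94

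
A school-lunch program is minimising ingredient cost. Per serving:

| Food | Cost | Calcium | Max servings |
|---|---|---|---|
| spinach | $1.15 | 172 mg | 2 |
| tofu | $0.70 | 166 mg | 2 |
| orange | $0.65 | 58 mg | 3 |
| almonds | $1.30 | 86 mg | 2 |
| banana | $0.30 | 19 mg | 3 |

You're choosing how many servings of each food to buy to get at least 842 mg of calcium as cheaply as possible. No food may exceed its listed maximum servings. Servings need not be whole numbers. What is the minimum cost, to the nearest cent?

$5.56

Cost per mg of calcium: tofu $0.0042, spinach $0.0067, orange $0.0112, almonds $0.0151, banana $0.0158.
Take 2 servings of tofu: +332.0 mg calcium for $1.40 (total $1.40, still need 510.0 mg).
Take 2 servings of spinach: +344.0 mg calcium for $2.30 (total $3.70, still need 166.0 mg).
Take 2.862 servings of orange: +166.0 mg calcium for $1.86 (total $5.56, still need 0.0 mg).
Filling from the cheapest source first is optimal under one linear minimum: $5.56.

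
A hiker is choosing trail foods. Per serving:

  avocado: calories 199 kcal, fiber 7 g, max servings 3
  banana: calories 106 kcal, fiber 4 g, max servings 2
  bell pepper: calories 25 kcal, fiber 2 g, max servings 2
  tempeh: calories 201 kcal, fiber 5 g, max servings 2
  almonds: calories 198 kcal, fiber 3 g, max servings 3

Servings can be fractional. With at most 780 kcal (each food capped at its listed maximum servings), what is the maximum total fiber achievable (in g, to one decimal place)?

Fiber per kcal: bell pepper 0.08, banana 0.03774, avocado 0.03518, tempeh 0.02488, almonds 0.01515.
Take 2 servings of bell pepper: uses 50 kcal, +4.0 g fiber (running total 4.0 g).
Take 2 servings of banana: uses 212 kcal, +8.0 g fiber (running total 12.0 g).
Take 2.603 servings of avocado: uses 518 kcal, +18.2 g fiber (running total 30.2 g).
Filling greedily by fiber-per-kcal is optimal for one linear limit, giving 30.2 g.

30.2 g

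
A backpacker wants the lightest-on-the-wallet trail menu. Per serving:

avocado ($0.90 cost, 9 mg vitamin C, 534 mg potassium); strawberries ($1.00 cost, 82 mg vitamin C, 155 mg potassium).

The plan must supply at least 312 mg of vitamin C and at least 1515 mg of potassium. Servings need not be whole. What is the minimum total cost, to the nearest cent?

$5.22

Minimising a linear cost over {vitamin C ≥ 312, potassium ≥ 1515, servings ≥ 0} — the optimum is at a vertex, using one or two foods.
avocado only: max(312/9, 1515/534) = 34.67 servings → $31.20.
strawberries only: max(312/82, 1515/155) = 9.774 servings → $9.77.
avocado + strawberries with both tight: 1.79 servings and 3.608 servings → $5.22.
So the least-cost plan costs $5.22.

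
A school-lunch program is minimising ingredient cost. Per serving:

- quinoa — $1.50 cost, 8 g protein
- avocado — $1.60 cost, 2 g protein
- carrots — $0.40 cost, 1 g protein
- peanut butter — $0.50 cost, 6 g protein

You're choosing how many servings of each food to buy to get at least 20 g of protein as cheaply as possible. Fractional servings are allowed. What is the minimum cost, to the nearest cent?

$1.67

Cost per g of protein: peanut butter $0.0833, quinoa $0.1875, carrots $0.4000, avocado $0.8000.
With no serving limits, use only peanut butter: 20 g / 6 g = 3.333 servings × $0.50 = $1.67.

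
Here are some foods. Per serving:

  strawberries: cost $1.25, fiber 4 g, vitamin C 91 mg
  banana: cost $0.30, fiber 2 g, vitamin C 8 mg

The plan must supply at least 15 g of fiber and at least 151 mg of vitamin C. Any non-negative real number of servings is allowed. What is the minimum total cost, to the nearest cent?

$3.04

For a min-cost LP with two ≥-constraints, a basic feasible solution has at most two positive variables.
strawberries only: max(15/4, 151/91) = 3.75 servings → $4.69.
banana only: max(15/2, 151/8) = 18.88 servings → $5.66.
strawberries + banana with both tight: 1.213 servings and 5.073 servings → $3.04.
The minimum over all feasible corners is $3.04.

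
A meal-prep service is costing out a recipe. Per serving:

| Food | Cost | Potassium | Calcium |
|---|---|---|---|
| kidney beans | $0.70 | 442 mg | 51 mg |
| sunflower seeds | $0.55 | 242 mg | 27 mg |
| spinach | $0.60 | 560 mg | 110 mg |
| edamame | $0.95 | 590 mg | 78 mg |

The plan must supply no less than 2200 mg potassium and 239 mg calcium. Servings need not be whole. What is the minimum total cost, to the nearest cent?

For a min-cost LP with two ≥-constraints, a basic feasible solution has at most two positive variables.
kidney beans only: max(2200/442, 239/51) = 4.977 servings → $3.48.
sunflower seeds only: max(2200/242, 239/27) = 9.091 servings → $5.00.
spinach only: max(2200/560, 239/110) = 3.929 servings → $2.36.
edamame only: max(2200/590, 239/78) = 3.729 servings → $3.54.
kidney beans + sunflower seeds with both targets exact would need a negative amount; discard.
kidney beans + spinach with both targets exact would need a negative amount; discard.
kidney beans + edamame: intersection lies outside the first quadrant.
sunflower seeds + spinach: the both-tight solution has a negative serving — not a feasible corner.
sunflower seeds + edamame: the both-tight solution has a negative serving — not a feasible corner.
spinach + edamame with both targets exact would need a negative amount; discard.
The minimum over all feasible corners is $2.36.

$2.36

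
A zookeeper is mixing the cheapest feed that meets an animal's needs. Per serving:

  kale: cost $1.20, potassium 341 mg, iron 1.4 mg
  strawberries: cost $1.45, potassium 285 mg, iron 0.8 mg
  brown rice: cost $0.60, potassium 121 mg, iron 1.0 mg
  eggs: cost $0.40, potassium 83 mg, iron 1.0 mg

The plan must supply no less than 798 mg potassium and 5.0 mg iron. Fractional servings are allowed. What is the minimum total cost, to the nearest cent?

$3.09

An LP optimum is at a vertex; with two nutrient constraints at most two foods are used. Check each candidate.
kale only: max(798/341, 5.0/1.4) = 3.571 servings → $4.29.
strawberries only: max(798/285, 5.0/0.8) = 6.25 servings → $9.06.
brown rice only: max(798/121, 5.0/1.0) = 6.595 servings → $3.96.
eggs only: max(798/83, 5.0/1.0) = 9.614 servings → $3.85.
kale + strawberries: the both-tight solution has a negative serving — not a feasible corner.
kale + brown rice with both tight: 1.125 servings and 3.425 servings → $3.40.
kale + eggs with both tight: 1.704 servings and 2.615 servings → $3.09.
strawberries + brown rice with both tight: 1.026 servings and 4.18 servings → $3.99.
strawberries + eggs with both tight: 1.752 servings and 3.598 servings → $3.98.
brown rice + eggs: intersection lies outside the first quadrant.
Cheapest feasible corner: $3.09.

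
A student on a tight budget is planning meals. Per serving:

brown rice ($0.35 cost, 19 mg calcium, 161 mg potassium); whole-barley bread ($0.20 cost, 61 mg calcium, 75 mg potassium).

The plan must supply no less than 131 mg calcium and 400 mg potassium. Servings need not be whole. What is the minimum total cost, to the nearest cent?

The cheapest plan sits at a corner of the feasible region — with two constraints it uses at most two foods.
brown rice only: max(131/19, 400/161) = 6.895 servings → $2.41.
whole-barley bread only: max(131/61, 400/75) = 5.333 servings → $1.07.
brown rice + whole-barley bread with both tight: 1.736 servings and 1.607 servings → $0.93.
The minimum over all feasible corners is $0.93.

$0.93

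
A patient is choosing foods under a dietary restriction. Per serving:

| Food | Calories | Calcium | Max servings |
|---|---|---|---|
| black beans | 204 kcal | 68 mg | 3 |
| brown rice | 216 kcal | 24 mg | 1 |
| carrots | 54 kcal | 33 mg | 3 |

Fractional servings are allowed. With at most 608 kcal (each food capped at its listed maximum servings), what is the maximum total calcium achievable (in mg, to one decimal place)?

Calcium per kcal: carrots 0.6111, black beans 0.3333, brown rice 0.1111.
Take 3 servings of carrots: uses 162 kcal, +99.0 mg calcium (running total 99.0 mg).
Take 2.186 servings of black beans: uses 446 kcal, +148.7 mg calcium (running total 247.7 mg).
Greedy by best ratio exhausts the calories allowance optimally: 247.7 mg.

247.7 mg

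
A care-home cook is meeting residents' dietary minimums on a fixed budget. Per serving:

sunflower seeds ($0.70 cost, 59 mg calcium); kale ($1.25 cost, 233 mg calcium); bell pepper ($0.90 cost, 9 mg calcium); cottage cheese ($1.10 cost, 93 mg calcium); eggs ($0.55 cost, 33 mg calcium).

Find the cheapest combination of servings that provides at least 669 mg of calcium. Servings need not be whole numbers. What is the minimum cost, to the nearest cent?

Cost per mg of calcium: kale $0.0054, cottage cheese $0.0118, sunflower seeds $0.0119, eggs $0.0167, bell pepper $0.1000.
With no serving limits, use only kale: 669 mg / 233 mg = 2.871 servings × $1.25 = $3.59.

$3.59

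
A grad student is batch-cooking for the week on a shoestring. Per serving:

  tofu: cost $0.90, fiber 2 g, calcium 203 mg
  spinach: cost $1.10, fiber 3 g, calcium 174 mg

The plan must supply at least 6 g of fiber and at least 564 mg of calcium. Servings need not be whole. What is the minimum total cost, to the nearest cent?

$2.61

A basic optimal solution has at most two foods positive. Try each food alone and each pair with both targets met exactly.
tofu only: max(6/2, 564/203) = 3 servings → $2.70.
spinach only: max(6/3, 564/174) = 3.241 servings → $3.57.
tofu + spinach with both tight: 2.483 servings and 0.3448 servings → $2.61.
Cheapest feasible corner: $2.61.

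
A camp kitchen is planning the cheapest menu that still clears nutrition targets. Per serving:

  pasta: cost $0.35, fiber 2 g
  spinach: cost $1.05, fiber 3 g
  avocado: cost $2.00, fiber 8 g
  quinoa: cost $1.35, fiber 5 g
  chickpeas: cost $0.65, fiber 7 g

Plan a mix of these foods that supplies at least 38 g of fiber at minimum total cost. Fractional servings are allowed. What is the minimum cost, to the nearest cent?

Cost per g of fiber: chickpeas $0.0929, pasta $0.1750, avocado $0.2500, quinoa $0.2700, spinach $0.3500.
With no serving limits, use only chickpeas: 38 g / 7 g = 5.429 servings × $0.65 = $3.53.

$3.53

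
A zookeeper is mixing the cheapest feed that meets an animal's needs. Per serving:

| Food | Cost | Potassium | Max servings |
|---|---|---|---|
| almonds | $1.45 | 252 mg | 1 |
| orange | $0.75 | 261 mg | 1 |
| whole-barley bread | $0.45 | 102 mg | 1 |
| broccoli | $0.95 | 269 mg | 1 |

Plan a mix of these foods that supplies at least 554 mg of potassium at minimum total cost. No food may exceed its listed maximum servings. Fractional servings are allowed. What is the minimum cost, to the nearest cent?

$1.81

Cost per mg of potassium: orange $0.0029, broccoli $0.0035, whole-barley bread $0.0044, almonds $0.0058.
Take 1 serving of orange: +261.0 mg potassium for $0.75 (total $0.75, still need 293.0 mg).
Take 1 serving of broccoli: +269.0 mg potassium for $0.95 (total $1.70, still need 24.0 mg).
Take 0.2353 servings of whole-barley bread: +24.0 mg potassium for $0.11 (total $1.81, still need 0.0 mg).
Greedy by cheapest-per-mg is optimal for a single linear constraint, so the minimum cost is $1.81.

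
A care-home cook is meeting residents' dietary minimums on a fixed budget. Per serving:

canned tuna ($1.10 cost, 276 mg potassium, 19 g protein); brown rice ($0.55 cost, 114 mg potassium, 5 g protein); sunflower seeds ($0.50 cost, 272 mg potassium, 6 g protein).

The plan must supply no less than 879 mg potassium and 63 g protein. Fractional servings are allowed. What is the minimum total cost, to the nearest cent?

$3.65

Compare the cost at each extreme point of the feasible region.
canned tuna only: max(879/276, 63/19) = 3.316 servings → $3.65.
brown rice only: max(879/114, 63/5) = 12.6 servings → $6.93.
sunflower seeds only: max(879/272, 63/6) = 10.5 servings → $5.25.
canned tuna + brown rice: intersection lies outside the first quadrant.
canned tuna + sunflower seeds: intersection lies outside the first quadrant.
brown rice + sunflower seeds with both targets exact would need a negative amount; discard.
So the least-cost plan costs $3.65.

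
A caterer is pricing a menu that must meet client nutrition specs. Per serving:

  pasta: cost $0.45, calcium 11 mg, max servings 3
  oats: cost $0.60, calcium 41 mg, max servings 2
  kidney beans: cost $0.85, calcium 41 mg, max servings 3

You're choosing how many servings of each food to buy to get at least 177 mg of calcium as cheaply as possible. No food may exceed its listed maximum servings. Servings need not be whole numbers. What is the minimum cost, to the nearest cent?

$3.17

Cost per mg of calcium: oats $0.0146, kidney beans $0.0207, pasta $0.0409.
Take 2 servings of oats: +82.0 mg calcium for $1.20 (total $1.20, still need 95.0 mg).
Take 2.317 servings of kidney beans: +95.0 mg calcium for $1.97 (total $3.17, still need 0.0 mg).
Filling from the cheapest source first is optimal under one linear minimum: $3.17.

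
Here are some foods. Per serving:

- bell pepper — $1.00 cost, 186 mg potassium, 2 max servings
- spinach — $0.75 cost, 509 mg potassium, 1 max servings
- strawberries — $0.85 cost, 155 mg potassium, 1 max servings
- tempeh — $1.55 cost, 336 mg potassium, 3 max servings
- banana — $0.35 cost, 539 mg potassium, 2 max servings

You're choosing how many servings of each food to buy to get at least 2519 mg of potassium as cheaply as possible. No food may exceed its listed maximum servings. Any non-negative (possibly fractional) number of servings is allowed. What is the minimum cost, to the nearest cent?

$5.75

Cost per mg of potassium: banana $0.0006, spinach $0.0015, tempeh $0.0046, bell pepper $0.0054, strawberries $0.0055.
Take 2 servings of banana: +1078.0 mg potassium for $0.70 (total $0.70, still need 1441.0 mg).
Take 1 serving of spinach: +509.0 mg potassium for $0.75 (total $1.45, still need 932.0 mg).
Take 2.774 servings of tempeh: +932.0 mg potassium for $4.30 (total $5.75, still need 0.0 mg).
Greedy by cheapest-per-mg is optimal for a single linear constraint, so the minimum cost is $5.75.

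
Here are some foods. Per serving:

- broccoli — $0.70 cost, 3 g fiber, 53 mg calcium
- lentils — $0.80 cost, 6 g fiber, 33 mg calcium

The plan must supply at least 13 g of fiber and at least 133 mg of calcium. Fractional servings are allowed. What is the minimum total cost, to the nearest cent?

$2.24

broccoli only: max(13/3, 133/53) = 4.333 servings → $3.03.
lentils only: max(13/6, 133/33) = 4.03 servings → $3.22.
broccoli + lentils with both tight: 1.685 servings and 1.324 servings → $2.24.
So the least-cost plan costs $2.24.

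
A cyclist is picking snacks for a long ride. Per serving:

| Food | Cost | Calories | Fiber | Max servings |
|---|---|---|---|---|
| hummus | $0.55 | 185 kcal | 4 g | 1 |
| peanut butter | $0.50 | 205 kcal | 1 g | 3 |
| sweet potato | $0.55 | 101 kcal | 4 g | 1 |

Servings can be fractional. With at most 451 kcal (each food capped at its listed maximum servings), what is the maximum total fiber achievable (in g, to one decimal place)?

8.8 g

Fiber per kcal: sweet potato 0.0396, hummus 0.02162, peanut butter 0.004878.
Take 1 serving of sweet potato: uses 101 kcal, +4.0 g fiber (running total 4.0 g).
Take 1 serving of hummus: uses 185 kcal, +4.0 g fiber (running total 8.0 g).
Take 0.8049 servings of peanut butter: uses 165 kcal, +0.8 g fiber (running total 8.8 g).
Greedy by best ratio exhausts the calories allowance optimally: 8.8 g.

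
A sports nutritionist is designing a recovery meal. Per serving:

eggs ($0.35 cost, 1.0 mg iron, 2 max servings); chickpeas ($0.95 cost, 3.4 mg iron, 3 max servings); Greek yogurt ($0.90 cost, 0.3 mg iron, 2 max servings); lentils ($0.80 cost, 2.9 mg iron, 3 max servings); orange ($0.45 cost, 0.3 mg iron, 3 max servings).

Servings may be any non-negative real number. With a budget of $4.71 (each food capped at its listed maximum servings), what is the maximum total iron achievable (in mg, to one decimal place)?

Iron per dollar: lentils 3.625, chickpeas 3.579, eggs 2.857, orange 0.6667, Greek yogurt 0.3333.
Take 3 servings of lentils: spends $2.40, +8.7 mg iron (running total 8.7 mg).
Take 2.432 servings of chickpeas: spends $2.31, +8.3 mg iron (running total 17.0 mg).
Greedy by best ratio exhausts the cost allowance optimally: 17.0 mg.

17.0 mg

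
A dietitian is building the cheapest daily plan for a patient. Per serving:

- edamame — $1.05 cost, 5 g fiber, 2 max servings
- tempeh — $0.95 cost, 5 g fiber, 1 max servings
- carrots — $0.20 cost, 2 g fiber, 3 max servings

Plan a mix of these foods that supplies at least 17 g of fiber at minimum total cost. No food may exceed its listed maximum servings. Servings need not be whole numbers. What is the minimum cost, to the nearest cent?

$2.81

Cost per g of fiber: carrots $0.1000, tempeh $0.1900, edamame $0.2100.
Take 3 servings of carrots: +6.0 g fiber for $0.60 (total $0.60, still need 11.0 g).
Take 1 serving of tempeh: +5.0 g fiber for $0.95 (total $1.55, still need 6.0 g).
Take 1.2 servings of edamame: +6.0 g fiber for $1.26 (total $2.81, still need 0.0 g).
Filling from the cheapest source first is optimal under one linear minimum: $2.81.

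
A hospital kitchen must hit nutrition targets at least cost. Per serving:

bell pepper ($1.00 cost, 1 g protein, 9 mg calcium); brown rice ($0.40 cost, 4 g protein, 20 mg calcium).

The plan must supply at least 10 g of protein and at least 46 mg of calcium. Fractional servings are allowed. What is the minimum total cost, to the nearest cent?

Minimising a linear cost over {protein ≥ 10, calcium ≥ 46, servings ≥ 0} — the optimum is at a vertex, using one or two foods.
bell pepper only: max(10/1, 46/9) = 10 servings → $10.00.
brown rice only: max(10/4, 46/20) = 2.5 servings → $1.00.
bell pepper + brown rice: intersection lies outside the first quadrant.
Cheapest feasible corner: $1.00.

$1.00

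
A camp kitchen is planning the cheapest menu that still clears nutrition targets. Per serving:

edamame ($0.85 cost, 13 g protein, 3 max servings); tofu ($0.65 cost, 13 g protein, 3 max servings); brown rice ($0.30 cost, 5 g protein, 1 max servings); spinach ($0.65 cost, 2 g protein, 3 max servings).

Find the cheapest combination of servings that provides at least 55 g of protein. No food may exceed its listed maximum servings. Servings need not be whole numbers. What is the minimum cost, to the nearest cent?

$2.97

Cost per g of protein: tofu $0.0500, brown rice $0.0600, edamame $0.0654, spinach $0.3250.
Take 3 servings of tofu: +39.0 g protein for $1.95 (total $1.95, still need 16.0 g).
Take 1 serving of brown rice: +5.0 g protein for $0.30 (total $2.25, still need 11.0 g).
Take 0.8462 servings of edamame: +11.0 g protein for $0.72 (total $2.97, still need 0.0 g).
Greedy by cheapest-per-g is optimal for a single linear constraint, so the minimum cost is $2.97.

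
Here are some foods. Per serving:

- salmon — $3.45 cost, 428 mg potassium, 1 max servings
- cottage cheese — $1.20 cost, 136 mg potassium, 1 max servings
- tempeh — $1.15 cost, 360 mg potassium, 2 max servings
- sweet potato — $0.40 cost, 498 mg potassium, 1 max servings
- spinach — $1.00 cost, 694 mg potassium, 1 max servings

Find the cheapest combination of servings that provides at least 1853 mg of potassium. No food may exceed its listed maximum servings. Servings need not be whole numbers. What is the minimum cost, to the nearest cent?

Cost per mg of potassium: sweet potato $0.0008, spinach $0.0014, tempeh $0.0032, salmon $0.0081, cottage cheese $0.0088.
Take 1 serving of sweet potato: +498.0 mg potassium for $0.40 (total $0.40, still need 1355.0 mg).
Take 1 serving of spinach: +694.0 mg potassium for $1.00 (total $1.40, still need 661.0 mg).
Take 1.836 servings of tempeh: +661.0 mg potassium for $2.11 (total $3.51, still need 0.0 mg).
Greedy by cheapest-per-mg is optimal for a single linear constraint, so the minimum cost is $3.51.

$3.51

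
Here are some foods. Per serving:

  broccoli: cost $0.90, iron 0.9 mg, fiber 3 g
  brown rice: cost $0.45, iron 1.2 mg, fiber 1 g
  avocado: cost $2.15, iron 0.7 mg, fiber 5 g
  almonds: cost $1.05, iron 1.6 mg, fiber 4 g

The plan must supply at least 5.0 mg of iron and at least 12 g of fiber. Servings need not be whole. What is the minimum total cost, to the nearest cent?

$3.20

An LP optimum is at a vertex; with two nutrient constraints at most two foods are used. Check each candidate.
broccoli only: max(5.0/0.9, 12/3) = 5.556 servings → $5.00.
brown rice only: max(5.0/1.2, 12/1) = 12 servings → $5.40.
avocado only: max(5.0/0.7, 12/5) = 7.143 servings → $15.36.
almonds only: max(5.0/1.6, 12/4) = 3.125 servings → $3.28.
broccoli + brown rice with both tight: 3.481 servings and 1.556 servings → $3.83.
broccoli + avocado: intersection lies outside the first quadrant.
broccoli + almonds: the both-tight solution has a negative serving — not a feasible corner.
brown rice + avocado with both tight: 3.132 servings and 1.774 servings → $5.22.
brown rice + almonds with both tight: 0.25 servings and 2.938 servings → $3.20.
avocado + almonds: intersection lies outside the first quadrant.
So the least-cost plan costs $3.20.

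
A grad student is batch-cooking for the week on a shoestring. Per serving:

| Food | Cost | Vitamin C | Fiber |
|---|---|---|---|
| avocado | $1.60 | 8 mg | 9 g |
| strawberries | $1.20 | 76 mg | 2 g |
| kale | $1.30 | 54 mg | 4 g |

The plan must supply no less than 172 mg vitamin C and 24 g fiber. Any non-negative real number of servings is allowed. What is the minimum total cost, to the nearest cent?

For a min-cost LP with two ≥-constraints, a basic feasible solution has at most two positive variables.
avocado only: max(172/8, 24/9) = 21.5 servings → $34.40.
strawberries only: max(172/76, 24/2) = 12 servings → $14.40.
kale only: max(172/54, 24/4) = 6 servings → $7.80.
avocado + strawberries with both tight: 2.216 servings and 2.03 servings → $5.98.
avocado + kale with both tight: 1.339 servings and 2.987 servings → $6.03.
strawberries + kale with both targets exact would need a negative amount; discard.
The minimum over all feasible corners is $5.98.

$5.98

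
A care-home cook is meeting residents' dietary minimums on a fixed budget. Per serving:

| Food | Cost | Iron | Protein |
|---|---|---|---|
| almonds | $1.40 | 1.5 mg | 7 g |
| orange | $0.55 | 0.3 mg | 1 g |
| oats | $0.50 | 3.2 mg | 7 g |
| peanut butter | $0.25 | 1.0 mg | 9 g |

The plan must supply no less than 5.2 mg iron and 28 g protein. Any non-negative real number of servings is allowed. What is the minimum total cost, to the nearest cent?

Minimising a linear cost over {iron ≥ 5.2, protein ≥ 28, servings ≥ 0} — the optimum is at a vertex, using one or two foods.
almonds only: max(5.2/1.5, 28/7) = 4 servings → $5.60.
orange only: max(5.2/0.3, 28/1) = 28 servings → $15.40.
oats only: max(5.2/3.2, 28/7) = 4 servings → $2.00.
peanut butter only: max(5.2/1.0, 28/9) = 5.2 servings → $1.30.
almonds + orange: intersection lies outside the first quadrant.
almonds + oats with both targets exact would need a negative amount; discard.
almonds + peanut butter with both tight: 2.892 servings and 0.8615 servings → $4.26.
orange + oats: the both-tight solution has a negative serving — not a feasible corner.
orange + peanut butter with both tight: 11.06 servings and 1.882 servings → $6.55.
oats + peanut butter with both tight: 0.8624 servings and 2.44 servings → $1.04.
Cheapest feasible corner: $1.04.

$1.04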